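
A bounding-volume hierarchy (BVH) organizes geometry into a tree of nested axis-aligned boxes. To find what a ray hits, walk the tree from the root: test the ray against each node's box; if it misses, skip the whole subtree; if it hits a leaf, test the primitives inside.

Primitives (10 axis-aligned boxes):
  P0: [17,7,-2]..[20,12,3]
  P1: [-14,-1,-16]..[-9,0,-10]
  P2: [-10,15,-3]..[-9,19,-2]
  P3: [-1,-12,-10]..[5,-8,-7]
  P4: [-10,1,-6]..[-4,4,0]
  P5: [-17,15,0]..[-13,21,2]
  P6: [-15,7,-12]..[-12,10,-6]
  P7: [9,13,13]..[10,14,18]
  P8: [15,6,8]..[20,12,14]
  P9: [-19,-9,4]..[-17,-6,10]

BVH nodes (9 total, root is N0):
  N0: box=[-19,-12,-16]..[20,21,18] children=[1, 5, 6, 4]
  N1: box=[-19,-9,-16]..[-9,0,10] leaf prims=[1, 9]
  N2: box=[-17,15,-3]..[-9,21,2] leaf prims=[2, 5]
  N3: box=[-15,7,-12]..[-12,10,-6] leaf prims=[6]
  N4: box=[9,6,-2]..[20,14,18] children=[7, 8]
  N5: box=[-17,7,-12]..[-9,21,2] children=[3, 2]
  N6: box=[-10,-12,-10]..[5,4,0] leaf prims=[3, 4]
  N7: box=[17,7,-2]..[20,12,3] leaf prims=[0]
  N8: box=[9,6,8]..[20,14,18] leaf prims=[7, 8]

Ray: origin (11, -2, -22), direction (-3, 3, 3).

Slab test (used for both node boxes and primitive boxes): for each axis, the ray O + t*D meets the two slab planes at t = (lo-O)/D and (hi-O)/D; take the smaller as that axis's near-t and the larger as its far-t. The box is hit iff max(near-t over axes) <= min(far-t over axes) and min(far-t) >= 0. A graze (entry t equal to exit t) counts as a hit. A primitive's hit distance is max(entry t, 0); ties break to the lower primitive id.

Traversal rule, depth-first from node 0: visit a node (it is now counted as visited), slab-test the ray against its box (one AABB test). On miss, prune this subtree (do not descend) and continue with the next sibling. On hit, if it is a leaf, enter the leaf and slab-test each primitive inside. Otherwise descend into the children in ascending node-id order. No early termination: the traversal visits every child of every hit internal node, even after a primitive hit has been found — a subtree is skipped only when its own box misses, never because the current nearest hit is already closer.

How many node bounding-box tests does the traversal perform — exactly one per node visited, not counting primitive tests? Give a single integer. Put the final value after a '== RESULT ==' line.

Traverse from the root:
N0 x:[-3,10] y:[-10/3,23/3] z:[2,40/3] -> hit [2,23/3], descend [1, 4, 5, 6]
  N1 x:[20/3,10] y:[-7/3,2/3] z:[2,32/3] -> miss, prune
  N4 x:[-3,2/3] y:[8/3,16/3] z:[20/3,40/3] -> miss, prune
  N5 x:[20/3,28/3] y:[3,23/3] z:[10/3,8] -> hit [20/3,23/3], descend [2, 3]
    N2 x:[20/3,28/3] y:[17/3,23/3] z:[19/3,8] -> hit [20/3,23/3] leaf, test {P2@t=20/3, P5(miss)}
    N3 x:[23/3,26/3] y:[3,4] z:[10/3,16/3] -> miss, prune
  N6 x:[2,7] y:[-10/3,2] z:[4,22/3] -> miss, prune

Summary -> nodes [0, 1, 4, 5, 2, 3, 6]; box-tests=7; leaf-entries=1; first=P2

== RESULT ==
7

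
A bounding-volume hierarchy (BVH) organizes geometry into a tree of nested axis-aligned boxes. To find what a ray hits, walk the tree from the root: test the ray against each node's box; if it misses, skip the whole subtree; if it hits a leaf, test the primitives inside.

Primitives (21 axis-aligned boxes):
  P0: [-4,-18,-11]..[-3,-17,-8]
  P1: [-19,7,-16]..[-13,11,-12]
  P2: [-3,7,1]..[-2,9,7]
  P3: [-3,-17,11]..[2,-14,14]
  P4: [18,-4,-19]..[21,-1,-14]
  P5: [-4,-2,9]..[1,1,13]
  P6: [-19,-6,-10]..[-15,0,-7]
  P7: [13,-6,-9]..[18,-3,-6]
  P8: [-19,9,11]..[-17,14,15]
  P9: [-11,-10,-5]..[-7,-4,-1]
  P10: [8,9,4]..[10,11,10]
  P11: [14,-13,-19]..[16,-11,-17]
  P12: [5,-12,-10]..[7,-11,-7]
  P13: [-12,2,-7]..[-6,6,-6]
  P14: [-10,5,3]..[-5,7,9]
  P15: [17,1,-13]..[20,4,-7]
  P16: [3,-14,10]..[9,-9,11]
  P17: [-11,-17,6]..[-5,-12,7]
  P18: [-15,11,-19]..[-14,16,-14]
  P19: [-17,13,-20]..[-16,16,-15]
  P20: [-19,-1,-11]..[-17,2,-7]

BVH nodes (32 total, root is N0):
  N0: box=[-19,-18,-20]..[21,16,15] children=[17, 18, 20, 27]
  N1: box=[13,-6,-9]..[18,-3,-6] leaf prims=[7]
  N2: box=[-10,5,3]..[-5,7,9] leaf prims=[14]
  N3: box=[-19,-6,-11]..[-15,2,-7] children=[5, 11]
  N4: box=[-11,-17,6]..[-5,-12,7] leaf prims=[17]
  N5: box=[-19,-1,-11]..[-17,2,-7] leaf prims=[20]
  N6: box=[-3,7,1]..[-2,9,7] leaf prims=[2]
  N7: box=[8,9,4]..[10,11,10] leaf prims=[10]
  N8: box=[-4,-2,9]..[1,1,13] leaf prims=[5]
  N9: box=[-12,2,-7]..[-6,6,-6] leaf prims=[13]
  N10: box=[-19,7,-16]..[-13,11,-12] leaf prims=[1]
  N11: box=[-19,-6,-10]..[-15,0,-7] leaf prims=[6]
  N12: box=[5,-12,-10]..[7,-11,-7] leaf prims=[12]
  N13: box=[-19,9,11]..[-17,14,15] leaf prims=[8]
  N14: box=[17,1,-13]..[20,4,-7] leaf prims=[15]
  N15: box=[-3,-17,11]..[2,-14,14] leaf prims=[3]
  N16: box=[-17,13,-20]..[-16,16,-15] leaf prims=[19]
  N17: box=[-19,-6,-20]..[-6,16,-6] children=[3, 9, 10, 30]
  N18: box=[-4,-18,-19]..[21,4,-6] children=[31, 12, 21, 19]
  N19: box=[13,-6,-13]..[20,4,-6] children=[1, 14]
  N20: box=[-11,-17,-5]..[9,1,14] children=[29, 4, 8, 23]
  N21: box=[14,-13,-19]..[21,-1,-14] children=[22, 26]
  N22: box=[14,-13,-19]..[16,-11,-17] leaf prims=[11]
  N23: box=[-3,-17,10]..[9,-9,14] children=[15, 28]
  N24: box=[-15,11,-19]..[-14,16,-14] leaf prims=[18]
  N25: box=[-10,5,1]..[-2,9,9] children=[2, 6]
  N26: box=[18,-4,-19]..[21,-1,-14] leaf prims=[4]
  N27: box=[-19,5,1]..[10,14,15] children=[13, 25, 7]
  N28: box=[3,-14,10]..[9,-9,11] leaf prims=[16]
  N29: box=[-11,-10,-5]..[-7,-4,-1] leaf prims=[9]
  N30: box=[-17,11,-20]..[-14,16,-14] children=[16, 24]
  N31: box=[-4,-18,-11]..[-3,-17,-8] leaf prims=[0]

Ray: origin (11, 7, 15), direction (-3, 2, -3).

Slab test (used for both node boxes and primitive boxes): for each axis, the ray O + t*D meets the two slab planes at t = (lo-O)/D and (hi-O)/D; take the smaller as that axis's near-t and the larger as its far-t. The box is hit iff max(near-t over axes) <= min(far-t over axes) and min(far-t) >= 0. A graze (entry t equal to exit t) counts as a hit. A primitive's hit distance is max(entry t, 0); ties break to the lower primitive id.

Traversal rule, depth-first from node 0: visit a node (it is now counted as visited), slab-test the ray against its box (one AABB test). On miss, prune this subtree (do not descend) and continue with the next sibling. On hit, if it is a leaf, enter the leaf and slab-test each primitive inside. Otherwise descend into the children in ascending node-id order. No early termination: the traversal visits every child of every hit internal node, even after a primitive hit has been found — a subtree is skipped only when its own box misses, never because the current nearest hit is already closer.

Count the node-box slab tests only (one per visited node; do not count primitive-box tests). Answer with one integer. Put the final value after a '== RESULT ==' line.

Walk:
N0 x:[-10/3,10] y:[-25/2,9/2] z:[0,35/3] -> hit [0,9/2], descend [17, 18, 20, 27]
  N17 x:[17/3,10] y:[-13/2,9/2] z:[7,35/3] -> miss, prune
  N18 x:[-10/3,5] y:[-25/2,-3/2] z:[7,34/3] -> miss, prune
  N20 x:[2/3,22/3] y:[-12,-3] z:[1/3,20/3] -> miss, prune
  N27 x:[1/3,10] y:[-1,7/2] z:[0,14/3] -> hit [1/3,7/2], descend [7, 13, 25]
    N7 x:[1/3,1] y:[1,2] z:[5/3,11/3] -> miss, prune
    N13 x:[28/3,10] y:[1,7/2] z:[0,4/3] -> miss, prune
    N25 x:[13/3,7] y:[-1,1] z:[2,14/3] -> miss, prune

order=[0, 17, 18, 20, 27, 7, 13, 25]  |boxes|=8  |leaves|=0  hit=miss

== RESULT ==
8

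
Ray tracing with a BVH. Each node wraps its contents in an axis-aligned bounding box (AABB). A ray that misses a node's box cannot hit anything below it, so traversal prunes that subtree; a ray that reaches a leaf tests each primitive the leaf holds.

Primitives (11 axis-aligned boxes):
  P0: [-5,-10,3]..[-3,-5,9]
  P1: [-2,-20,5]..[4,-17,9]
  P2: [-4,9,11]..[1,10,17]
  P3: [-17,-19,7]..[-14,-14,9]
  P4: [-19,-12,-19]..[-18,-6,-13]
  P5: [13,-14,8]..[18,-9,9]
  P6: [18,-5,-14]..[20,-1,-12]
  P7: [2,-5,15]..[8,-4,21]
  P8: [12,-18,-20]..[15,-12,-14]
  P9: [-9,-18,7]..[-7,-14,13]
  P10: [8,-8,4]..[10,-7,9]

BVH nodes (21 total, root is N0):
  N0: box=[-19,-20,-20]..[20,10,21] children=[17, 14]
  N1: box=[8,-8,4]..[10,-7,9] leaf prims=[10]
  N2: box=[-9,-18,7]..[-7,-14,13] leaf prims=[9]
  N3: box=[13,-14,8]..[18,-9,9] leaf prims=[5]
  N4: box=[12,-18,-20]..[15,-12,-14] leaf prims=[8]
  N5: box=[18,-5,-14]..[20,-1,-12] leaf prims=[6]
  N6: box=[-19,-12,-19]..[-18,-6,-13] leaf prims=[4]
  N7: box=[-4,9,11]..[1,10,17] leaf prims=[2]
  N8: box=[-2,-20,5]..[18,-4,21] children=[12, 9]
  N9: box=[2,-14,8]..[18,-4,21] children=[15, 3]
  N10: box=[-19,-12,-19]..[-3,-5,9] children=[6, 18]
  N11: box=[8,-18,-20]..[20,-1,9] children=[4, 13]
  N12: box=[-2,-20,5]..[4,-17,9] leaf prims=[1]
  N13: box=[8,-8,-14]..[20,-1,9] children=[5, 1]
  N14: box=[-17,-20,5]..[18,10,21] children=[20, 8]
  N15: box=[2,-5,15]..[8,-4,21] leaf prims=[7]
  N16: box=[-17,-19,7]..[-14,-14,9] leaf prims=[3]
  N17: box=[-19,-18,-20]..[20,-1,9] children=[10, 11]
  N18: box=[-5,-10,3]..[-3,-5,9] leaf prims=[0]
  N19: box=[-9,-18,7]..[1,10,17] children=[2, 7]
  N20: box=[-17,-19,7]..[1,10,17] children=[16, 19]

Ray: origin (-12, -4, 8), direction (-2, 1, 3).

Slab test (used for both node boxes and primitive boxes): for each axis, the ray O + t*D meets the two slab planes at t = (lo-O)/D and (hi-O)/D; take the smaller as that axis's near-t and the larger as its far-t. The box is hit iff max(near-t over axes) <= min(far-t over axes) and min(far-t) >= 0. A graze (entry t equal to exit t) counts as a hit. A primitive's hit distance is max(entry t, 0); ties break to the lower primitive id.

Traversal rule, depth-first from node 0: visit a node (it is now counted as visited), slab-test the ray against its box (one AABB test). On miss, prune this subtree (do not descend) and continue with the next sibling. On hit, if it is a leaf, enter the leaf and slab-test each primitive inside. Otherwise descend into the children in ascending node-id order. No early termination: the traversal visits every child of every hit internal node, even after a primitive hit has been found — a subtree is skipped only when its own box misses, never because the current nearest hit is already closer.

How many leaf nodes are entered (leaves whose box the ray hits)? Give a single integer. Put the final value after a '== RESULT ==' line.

Trace the traversal:
N0 x:[-16,7/2] y:[-16,14] z:[-28/3,13/3] -> hit [-28/3,7/2], descend [14, 17]
  N14 x:[-15,5/2] y:[-16,14] z:[-1,13/3] -> hit [-1,5/2], descend [8, 20]
    N8 x:[-15,-5] y:[-16,0] z:[-1,13/3] -> miss, prune
    N20 x:[-13/2,5/2] y:[-15,14] z:[-1/3,3] -> hit [-1/3,5/2], descend [16, 19]
      N16 x:[1,5/2] y:[-15,-10] z:[-1/3,1/3] -> miss, prune
      N19 x:[-13/2,-3/2] y:[-14,14] z:[-1/3,3] -> miss, prune
  N17 x:[-16,7/2] y:[-14,3] z:[-28/3,1/3] -> hit [-28/3,1/3], descend [10, 11]
    N10 x:[-9/2,7/2] y:[-8,-1] z:[-9,1/3] -> miss, prune
    N11 x:[-16,-10] y:[-14,3] z:[-28/3,1/3] -> miss, prune

order=[0, 14, 8, 20, 16, 19, 17, 10, 11]  |boxes|=9  |leaves|=0  hit=miss

== RESULT ==
0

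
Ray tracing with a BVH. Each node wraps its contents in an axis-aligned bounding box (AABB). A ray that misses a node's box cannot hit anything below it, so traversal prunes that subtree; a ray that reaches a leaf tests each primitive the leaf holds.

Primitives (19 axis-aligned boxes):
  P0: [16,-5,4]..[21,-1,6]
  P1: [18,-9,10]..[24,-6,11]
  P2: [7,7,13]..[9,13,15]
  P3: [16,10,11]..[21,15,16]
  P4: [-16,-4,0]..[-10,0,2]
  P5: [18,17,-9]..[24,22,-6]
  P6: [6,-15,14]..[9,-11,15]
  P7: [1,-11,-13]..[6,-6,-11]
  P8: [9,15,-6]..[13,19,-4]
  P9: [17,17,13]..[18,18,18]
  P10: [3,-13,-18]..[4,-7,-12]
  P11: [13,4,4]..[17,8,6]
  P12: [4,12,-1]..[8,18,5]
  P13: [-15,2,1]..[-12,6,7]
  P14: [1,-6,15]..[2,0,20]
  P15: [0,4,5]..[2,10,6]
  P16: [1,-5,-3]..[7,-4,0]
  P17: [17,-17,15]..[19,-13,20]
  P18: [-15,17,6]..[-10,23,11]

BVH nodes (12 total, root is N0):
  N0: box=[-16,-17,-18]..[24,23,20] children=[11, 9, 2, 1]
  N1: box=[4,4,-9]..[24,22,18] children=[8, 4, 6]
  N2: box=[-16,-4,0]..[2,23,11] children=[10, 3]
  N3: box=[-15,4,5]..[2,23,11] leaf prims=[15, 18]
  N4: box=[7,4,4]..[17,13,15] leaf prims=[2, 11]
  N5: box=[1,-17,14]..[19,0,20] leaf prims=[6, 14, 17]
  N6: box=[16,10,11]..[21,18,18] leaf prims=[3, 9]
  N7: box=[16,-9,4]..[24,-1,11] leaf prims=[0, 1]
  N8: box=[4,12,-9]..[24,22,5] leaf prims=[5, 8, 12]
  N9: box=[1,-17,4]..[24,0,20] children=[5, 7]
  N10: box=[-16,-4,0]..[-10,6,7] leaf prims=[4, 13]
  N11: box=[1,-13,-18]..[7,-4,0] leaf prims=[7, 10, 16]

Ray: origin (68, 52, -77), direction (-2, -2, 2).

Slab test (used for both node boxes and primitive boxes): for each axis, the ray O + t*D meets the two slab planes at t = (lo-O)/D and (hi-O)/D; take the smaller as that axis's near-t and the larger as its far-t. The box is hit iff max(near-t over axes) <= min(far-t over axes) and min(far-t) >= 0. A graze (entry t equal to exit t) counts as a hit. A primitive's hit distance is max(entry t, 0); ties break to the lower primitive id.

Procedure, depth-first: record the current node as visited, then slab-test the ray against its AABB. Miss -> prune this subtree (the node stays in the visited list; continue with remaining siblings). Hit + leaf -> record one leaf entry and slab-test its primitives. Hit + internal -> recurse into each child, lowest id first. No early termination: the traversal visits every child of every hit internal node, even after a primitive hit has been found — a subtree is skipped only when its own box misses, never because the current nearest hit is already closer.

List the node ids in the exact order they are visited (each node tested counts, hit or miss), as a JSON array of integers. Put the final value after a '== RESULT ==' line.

Traverse from the root:
N0 x:[22,42] y:[29/2,69/2] z:[59/2,97/2] -> hit [59/2,69/2], descend [1, 2, 9, 11]
  N1 x:[22,32] y:[15,24] z:[34,95/2] -> miss, prune
  N2 x:[33,42] y:[29/2,28] z:[77/2,44] -> miss, prune
  N9 x:[22,67/2] y:[26,69/2] z:[81/2,97/2] -> miss, prune
  N11 x:[61/2,67/2] y:[28,65/2] z:[59/2,77/2] -> hit [61/2,65/2] leaf, test {P7(miss), P10@t=32, P16(miss)}

5 AABB tests over nodes [0, 1, 2, 9, 11]; 1 leaf entered; closest P10.

== RESULT ==
[0, 1, 2, 9, 11]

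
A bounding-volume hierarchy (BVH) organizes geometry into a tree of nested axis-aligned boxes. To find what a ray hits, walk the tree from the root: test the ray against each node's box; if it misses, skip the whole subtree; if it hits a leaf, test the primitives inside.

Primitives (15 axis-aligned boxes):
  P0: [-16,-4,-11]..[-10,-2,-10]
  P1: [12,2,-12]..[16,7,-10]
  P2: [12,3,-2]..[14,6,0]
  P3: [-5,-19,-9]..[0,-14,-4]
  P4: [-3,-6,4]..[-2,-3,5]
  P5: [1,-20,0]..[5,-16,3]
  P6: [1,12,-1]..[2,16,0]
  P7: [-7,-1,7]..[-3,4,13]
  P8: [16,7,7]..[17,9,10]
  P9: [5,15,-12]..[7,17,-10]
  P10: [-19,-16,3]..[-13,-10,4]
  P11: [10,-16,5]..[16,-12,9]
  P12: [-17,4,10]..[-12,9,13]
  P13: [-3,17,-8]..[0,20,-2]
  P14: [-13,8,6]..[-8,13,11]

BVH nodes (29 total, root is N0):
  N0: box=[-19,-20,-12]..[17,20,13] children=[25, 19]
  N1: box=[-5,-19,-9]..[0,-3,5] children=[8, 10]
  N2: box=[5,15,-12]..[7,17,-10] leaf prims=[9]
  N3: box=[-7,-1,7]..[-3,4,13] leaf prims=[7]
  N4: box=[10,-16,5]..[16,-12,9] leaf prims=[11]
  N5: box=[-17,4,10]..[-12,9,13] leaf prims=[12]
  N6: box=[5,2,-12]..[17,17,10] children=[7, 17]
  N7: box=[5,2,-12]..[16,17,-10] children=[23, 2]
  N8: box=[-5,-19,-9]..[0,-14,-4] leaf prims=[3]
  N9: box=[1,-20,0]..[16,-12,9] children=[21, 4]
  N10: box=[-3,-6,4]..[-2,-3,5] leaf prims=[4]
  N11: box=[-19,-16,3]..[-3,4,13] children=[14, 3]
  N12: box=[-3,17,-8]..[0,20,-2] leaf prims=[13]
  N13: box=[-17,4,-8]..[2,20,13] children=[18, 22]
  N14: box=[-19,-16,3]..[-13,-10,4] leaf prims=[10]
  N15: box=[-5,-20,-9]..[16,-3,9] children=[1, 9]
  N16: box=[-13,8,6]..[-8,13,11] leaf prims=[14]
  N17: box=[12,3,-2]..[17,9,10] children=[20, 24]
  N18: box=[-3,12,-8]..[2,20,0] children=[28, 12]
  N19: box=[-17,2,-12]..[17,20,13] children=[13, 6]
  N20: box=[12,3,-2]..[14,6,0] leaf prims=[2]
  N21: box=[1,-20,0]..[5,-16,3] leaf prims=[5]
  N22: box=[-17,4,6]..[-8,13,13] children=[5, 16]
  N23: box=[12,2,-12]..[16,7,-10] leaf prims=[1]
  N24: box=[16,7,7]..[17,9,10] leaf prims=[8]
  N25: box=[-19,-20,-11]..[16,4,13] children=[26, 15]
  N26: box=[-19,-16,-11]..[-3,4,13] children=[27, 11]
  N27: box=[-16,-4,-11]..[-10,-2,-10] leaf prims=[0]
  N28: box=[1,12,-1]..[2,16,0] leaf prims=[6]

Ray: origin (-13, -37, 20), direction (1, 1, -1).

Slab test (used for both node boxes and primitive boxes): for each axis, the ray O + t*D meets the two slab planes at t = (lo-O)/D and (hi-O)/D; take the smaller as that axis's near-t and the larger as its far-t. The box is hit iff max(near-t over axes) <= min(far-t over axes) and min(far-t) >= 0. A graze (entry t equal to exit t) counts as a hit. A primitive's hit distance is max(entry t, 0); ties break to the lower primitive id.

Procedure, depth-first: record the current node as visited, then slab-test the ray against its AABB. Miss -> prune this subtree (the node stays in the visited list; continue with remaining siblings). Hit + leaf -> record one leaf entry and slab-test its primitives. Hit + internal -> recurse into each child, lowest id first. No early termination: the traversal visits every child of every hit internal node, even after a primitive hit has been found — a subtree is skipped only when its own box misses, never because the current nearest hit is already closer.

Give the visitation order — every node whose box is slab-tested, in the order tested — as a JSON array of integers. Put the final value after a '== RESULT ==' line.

Traverse from the root:
N0 x:[-6,30] y:[17,57] z:[7,32] -> hit [17,30], descend [19, 25]
  N19 x:[-4,30] y:[39,57] z:[7,32] -> miss, prune
  N25 x:[-6,29] y:[17,41] z:[7,31] -> hit [17,29], descend [15, 26]
    N15 x:[8,29] y:[17,34] z:[11,29] -> hit [17,29], descend [1, 9]
      N1 x:[8,13] y:[18,34] z:[15,29] -> miss, prune
      N9 x:[14,29] y:[17,25] z:[11,20] -> hit [17,20], descend [4, 21]
        N4 x:[23,29] y:[21,25] z:[11,15] -> miss, prune
        N21 x:[14,18] y:[17,21] z:[17,20] -> hit [17,18] leaf, test {P5@t=17}
    N26 x:[-6,10] y:[21,41] z:[7,31] -> miss, prune

Summary -> nodes [0, 19, 25, 15, 1, 9, 4, 21, 26]; box-tests=9; leaf-entries=1; first=P5

== RESULT ==
[0, 19, 25, 15, 1, 9, 4, 21, 26]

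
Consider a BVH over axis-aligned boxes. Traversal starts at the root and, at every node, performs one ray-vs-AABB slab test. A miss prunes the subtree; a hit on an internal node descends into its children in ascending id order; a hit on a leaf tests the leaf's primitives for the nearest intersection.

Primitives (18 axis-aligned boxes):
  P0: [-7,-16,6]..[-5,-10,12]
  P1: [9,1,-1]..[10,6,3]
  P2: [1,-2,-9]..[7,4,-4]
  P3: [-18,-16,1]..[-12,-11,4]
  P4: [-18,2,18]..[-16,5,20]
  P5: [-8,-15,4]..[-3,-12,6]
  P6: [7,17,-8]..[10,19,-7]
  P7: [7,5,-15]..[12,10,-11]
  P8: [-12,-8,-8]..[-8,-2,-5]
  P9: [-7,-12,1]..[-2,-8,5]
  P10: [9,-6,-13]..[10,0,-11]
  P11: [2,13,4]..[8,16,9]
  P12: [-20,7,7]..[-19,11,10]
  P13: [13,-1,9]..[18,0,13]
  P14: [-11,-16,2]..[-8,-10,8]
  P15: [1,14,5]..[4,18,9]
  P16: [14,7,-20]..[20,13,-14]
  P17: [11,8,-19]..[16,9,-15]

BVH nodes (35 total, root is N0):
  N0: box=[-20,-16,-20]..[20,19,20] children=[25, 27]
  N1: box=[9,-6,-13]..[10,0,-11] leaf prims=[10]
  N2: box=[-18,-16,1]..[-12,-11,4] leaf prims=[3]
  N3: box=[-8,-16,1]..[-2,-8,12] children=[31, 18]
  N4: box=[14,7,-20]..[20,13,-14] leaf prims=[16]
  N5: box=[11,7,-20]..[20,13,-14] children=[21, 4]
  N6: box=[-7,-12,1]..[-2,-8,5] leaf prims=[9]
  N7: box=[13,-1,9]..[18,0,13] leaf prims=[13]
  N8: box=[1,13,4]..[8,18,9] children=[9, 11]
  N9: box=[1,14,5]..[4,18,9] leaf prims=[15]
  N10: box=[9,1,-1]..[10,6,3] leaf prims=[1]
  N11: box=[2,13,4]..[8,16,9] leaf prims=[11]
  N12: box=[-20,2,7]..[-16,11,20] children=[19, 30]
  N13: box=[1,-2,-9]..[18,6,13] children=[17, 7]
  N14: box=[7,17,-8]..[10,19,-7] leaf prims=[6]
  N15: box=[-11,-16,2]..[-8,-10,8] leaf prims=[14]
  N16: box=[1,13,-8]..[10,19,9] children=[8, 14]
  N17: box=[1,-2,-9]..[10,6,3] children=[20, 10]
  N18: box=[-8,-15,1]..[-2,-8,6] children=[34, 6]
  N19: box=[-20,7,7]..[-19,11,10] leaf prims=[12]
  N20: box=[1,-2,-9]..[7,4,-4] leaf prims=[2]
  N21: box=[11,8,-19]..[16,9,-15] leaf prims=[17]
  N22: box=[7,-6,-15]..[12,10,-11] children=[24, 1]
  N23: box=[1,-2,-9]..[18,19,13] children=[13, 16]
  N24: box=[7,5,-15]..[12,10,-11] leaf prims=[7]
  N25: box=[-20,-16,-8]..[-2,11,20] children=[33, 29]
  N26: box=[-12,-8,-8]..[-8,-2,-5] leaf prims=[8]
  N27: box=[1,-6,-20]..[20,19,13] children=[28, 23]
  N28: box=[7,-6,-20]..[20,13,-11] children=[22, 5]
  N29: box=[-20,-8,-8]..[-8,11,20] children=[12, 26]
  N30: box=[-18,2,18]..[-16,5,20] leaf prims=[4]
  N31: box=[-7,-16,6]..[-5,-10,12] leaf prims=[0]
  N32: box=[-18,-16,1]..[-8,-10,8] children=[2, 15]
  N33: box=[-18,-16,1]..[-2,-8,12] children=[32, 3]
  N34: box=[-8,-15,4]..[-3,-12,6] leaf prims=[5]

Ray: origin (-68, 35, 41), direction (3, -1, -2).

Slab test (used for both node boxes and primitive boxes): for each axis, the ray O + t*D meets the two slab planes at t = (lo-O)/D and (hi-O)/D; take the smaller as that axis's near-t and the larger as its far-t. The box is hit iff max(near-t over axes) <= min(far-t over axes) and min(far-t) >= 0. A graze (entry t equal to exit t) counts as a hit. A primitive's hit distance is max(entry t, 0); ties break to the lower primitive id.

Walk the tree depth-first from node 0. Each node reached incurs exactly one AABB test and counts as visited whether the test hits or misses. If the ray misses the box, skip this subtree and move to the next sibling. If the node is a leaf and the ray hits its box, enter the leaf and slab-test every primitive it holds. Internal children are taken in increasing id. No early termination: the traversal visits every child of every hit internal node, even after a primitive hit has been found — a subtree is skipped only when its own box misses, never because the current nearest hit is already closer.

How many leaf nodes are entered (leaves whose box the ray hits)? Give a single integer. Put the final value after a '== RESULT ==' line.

Walk:
N0 x:[16,88/3] y:[16,51] z:[21/2,61/2] -> hit [16,88/3], descend [25, 27]
  N25 x:[16,22] y:[24,51] z:[21/2,49/2] -> miss, prune
  N27 x:[23,88/3] y:[16,41] z:[14,61/2] -> hit [23,88/3], descend [23, 28]
    N23 x:[23,86/3] y:[16,37] z:[14,25] -> hit [23,25], descend [13, 16]
      N13 x:[23,86/3] y:[29,37] z:[14,25] -> miss, prune
      N16 x:[23,26] y:[16,22] z:[16,49/2] -> miss, prune
    N28 x:[25,88/3] y:[22,41] z:[26,61/2] -> hit [26,88/3], descend [5, 22]
      N5 x:[79/3,88/3] y:[22,28] z:[55/2,61/2] -> hit [55/2,28], descend [4, 21]
        N4 x:[82/3,88/3] y:[22,28] z:[55/2,61/2] -> hit [55/2,28] leaf, test {P16@t=55/2}
        N21 x:[79/3,28] y:[26,27] z:[28,30] -> miss, prune
      N22 x:[25,80/3] y:[25,41] z:[26,28] -> hit [26,80/3], descend [1, 24]
        N1 x:[77/3,26] y:[35,41] z:[26,27] -> miss, prune
        N24 x:[25,80/3] y:[25,30] z:[26,28] -> hit [26,80/3] leaf, test {P7@t=26}

13 AABB tests over nodes [0, 25, 27, 23, 13, 16, 28, 5, 4, 21, 22, 1, 24]; 2 leaves entered; closest P7.

== RESULT ==
2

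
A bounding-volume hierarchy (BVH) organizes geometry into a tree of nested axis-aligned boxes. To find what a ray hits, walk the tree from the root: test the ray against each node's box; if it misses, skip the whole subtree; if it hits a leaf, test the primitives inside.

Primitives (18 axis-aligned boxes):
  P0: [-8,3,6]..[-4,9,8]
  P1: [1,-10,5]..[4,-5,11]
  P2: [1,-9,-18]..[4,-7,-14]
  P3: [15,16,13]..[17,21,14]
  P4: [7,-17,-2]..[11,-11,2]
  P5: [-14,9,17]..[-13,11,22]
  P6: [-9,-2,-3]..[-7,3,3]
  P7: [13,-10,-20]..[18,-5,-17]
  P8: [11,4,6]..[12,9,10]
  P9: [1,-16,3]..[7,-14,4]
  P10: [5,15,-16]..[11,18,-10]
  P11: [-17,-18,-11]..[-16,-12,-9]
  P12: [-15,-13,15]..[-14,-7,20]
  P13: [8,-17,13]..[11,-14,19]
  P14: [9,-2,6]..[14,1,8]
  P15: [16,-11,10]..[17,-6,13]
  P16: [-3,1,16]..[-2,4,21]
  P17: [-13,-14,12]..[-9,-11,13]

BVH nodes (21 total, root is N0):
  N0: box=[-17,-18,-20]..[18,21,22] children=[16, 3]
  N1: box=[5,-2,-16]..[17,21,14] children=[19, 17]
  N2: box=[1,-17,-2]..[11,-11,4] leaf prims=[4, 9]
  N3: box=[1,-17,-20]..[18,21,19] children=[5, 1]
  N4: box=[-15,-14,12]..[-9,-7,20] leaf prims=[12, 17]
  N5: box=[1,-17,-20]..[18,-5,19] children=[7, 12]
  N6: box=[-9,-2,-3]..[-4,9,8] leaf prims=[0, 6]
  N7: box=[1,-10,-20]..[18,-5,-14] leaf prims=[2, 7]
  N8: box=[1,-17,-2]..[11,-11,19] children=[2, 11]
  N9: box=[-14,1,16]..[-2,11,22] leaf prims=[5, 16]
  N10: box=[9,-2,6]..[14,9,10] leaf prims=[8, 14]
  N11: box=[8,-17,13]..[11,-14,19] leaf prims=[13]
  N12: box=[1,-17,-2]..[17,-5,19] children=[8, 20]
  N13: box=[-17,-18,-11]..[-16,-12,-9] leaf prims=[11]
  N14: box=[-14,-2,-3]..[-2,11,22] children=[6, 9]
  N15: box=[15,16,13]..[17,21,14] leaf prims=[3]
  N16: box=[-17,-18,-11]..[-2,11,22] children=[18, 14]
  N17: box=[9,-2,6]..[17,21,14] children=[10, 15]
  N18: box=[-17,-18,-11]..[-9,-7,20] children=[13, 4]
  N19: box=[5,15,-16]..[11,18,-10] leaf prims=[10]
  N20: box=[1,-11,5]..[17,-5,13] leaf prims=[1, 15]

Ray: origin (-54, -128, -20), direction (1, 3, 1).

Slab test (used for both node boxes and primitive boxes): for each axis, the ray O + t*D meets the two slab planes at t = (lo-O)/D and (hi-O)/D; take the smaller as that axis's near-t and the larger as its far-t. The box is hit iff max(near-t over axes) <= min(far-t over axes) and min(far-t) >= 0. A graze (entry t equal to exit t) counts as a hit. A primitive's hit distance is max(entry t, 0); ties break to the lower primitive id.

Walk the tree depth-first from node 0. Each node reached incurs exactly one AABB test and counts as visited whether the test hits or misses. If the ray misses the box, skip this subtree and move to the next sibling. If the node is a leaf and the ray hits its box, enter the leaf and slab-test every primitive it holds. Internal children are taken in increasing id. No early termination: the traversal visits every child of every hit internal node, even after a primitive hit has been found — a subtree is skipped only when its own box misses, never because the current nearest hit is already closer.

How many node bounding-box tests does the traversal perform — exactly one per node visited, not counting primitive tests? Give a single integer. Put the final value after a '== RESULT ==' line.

Trace the traversal:
N0 x:[37,72] y:[110/3,149/3] z:[0,42] -> hit [37,42], descend [3, 16]
  N3 x:[55,72] y:[37,149/3] z:[0,39] -> miss, prune
  N16 x:[37,52] y:[110/3,139/3] z:[9,42] -> hit [37,42], descend [14, 18]
    N14 x:[40,52] y:[42,139/3] z:[17,42] -> hit [42,42], descend [6, 9]
      N6 x:[45,50] y:[42,137/3] z:[17,28] -> miss, prune
      N9 x:[40,52] y:[43,139/3] z:[36,42] -> miss, prune
    N18 x:[37,45] y:[110/3,121/3] z:[9,40] -> hit [37,40], descend [4, 13]
      N4 x:[39,45] y:[38,121/3] z:[32,40] -> hit [39,40] leaf, test {P12@t=39, P17(miss)}
      N13 x:[37,38] y:[110/3,116/3] z:[9,11] -> miss, prune

Summary -> nodes [0, 3, 16, 14, 6, 9, 18, 4, 13]; box-tests=9; leaf-entries=1; first=P12

== RESULT ==
9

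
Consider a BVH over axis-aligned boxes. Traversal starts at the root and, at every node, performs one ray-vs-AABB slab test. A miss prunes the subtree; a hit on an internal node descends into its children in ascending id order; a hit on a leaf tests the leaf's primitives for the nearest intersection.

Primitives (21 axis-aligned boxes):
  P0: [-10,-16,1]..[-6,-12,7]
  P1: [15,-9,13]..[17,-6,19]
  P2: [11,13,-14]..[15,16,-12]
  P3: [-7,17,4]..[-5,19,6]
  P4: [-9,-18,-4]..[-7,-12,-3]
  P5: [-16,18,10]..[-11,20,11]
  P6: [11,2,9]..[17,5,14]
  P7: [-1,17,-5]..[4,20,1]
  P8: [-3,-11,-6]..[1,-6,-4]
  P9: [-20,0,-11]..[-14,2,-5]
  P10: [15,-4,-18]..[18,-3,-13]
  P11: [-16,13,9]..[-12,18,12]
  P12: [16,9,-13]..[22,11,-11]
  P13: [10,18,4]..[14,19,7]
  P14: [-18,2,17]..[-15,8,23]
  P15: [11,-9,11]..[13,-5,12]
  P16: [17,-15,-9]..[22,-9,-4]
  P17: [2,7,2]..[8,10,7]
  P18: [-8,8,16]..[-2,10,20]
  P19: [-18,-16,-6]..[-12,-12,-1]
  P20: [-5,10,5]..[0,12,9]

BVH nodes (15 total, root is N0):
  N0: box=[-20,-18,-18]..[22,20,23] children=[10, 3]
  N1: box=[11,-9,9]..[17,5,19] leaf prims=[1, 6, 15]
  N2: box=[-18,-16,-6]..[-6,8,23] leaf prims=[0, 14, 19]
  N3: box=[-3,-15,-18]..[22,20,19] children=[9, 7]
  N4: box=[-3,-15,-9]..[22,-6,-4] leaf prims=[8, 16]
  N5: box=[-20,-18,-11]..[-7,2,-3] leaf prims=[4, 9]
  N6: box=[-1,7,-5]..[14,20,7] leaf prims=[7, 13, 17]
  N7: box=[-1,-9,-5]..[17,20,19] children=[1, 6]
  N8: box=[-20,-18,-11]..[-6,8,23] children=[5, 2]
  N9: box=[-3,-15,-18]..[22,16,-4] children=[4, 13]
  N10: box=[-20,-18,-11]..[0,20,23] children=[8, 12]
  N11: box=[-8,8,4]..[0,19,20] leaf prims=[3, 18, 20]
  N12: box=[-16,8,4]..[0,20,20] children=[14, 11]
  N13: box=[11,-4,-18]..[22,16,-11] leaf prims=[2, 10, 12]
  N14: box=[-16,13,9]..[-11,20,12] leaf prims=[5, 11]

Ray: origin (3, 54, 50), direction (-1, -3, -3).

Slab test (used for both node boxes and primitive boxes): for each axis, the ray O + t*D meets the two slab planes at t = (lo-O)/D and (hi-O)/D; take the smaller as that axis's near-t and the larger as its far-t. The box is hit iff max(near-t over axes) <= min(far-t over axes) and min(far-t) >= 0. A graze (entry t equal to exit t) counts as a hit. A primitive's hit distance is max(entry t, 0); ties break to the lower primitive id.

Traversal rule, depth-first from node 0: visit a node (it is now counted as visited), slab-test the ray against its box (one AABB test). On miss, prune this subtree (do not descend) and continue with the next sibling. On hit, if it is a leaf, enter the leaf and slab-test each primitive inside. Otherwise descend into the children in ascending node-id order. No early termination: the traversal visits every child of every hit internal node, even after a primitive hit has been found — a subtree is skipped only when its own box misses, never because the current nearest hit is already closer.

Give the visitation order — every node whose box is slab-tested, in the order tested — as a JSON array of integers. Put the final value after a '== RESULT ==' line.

Walk:
N0 x:[-19,23] y:[34/3,24] z:[9,68/3] -> hit [34/3,68/3], descend [3, 10]
  N3 x:[-19,6] y:[34/3,23] z:[31/3,68/3] -> miss, prune
  N10 x:[3,23] y:[34/3,24] z:[9,61/3] -> hit [34/3,61/3], descend [8, 12]
    N8 x:[9,23] y:[46/3,24] z:[9,61/3] -> hit [46/3,61/3], descend [2, 5]
      N2 x:[9,21] y:[46/3,70/3] z:[9,56/3] -> hit [46/3,56/3] leaf, test {P0(miss), P14(miss), P19(miss)}
      N5 x:[10,23] y:[52/3,24] z:[53/3,61/3] -> hit [53/3,61/3] leaf, test {P4(miss), P9(miss)}
    N12 x:[3,19] y:[34/3,46/3] z:[10,46/3] -> hit [34/3,46/3], descend [11, 14]
      N11 x:[3,11] y:[35/3,46/3] z:[10,46/3] -> miss, prune
      N14 x:[14,19] y:[34/3,41/3] z:[38/3,41/3] -> miss, prune

Summary -> nodes [0, 3, 10, 8, 2, 5, 12, 11, 14]; box-tests=9; leaf-entries=2; first=miss

== RESULT ==
[0, 3, 10, 8, 2, 5, 12, 11, 14]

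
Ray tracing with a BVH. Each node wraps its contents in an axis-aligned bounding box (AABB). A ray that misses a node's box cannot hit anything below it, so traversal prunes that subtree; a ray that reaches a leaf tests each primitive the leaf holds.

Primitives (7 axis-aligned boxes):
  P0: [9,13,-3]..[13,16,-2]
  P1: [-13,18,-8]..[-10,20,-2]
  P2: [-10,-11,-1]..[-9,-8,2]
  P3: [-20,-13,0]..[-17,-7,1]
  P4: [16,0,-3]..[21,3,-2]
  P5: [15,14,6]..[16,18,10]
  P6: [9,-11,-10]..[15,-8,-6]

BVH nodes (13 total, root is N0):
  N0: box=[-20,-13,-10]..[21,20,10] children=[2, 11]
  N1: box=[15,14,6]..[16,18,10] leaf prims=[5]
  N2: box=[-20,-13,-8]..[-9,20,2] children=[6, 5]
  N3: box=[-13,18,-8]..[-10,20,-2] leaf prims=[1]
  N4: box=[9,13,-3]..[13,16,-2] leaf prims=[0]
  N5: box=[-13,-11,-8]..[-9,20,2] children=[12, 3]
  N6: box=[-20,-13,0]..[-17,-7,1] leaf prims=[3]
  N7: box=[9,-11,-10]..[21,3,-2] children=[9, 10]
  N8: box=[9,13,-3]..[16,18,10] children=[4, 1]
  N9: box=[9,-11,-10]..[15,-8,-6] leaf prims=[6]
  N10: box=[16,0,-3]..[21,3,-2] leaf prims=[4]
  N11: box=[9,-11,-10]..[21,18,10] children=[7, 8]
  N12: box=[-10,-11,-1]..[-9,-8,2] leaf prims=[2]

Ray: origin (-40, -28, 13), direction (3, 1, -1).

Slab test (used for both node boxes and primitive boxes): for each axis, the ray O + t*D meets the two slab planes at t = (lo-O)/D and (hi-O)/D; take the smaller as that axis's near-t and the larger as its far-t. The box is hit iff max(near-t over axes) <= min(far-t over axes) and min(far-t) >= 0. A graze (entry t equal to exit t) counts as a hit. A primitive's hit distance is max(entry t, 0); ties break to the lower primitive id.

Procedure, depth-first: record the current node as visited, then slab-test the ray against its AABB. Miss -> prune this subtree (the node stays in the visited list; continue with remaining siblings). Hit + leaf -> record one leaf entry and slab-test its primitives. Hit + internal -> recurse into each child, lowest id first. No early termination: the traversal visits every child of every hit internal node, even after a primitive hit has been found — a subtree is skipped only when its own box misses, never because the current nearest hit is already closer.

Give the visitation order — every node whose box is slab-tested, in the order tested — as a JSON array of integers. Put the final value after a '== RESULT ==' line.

Traverse from the root:
N0 x:[20/3,61/3] y:[15,48] z:[3,23] -> hit [15,61/3], descend [2, 11]
  N2 x:[20/3,31/3] y:[15,48] z:[11,21] -> miss, prune
  N11 x:[49/3,61/3] y:[17,46] z:[3,23] -> hit [17,61/3], descend [7, 8]
    N7 x:[49/3,61/3] y:[17,31] z:[15,23] -> hit [17,61/3], descend [9, 10]
      N9 x:[49/3,55/3] y:[17,20] z:[19,23] -> miss, prune
      N10 x:[56/3,61/3] y:[28,31] z:[15,16] -> miss, prune
    N8 x:[49/3,56/3] y:[41,46] z:[3,16] -> miss, prune

order=[0, 2, 11, 7, 9, 10, 8]  |boxes|=7  |leaves|=0  hit=miss

== RESULT ==
[0, 2, 11, 7, 9, 10, 8]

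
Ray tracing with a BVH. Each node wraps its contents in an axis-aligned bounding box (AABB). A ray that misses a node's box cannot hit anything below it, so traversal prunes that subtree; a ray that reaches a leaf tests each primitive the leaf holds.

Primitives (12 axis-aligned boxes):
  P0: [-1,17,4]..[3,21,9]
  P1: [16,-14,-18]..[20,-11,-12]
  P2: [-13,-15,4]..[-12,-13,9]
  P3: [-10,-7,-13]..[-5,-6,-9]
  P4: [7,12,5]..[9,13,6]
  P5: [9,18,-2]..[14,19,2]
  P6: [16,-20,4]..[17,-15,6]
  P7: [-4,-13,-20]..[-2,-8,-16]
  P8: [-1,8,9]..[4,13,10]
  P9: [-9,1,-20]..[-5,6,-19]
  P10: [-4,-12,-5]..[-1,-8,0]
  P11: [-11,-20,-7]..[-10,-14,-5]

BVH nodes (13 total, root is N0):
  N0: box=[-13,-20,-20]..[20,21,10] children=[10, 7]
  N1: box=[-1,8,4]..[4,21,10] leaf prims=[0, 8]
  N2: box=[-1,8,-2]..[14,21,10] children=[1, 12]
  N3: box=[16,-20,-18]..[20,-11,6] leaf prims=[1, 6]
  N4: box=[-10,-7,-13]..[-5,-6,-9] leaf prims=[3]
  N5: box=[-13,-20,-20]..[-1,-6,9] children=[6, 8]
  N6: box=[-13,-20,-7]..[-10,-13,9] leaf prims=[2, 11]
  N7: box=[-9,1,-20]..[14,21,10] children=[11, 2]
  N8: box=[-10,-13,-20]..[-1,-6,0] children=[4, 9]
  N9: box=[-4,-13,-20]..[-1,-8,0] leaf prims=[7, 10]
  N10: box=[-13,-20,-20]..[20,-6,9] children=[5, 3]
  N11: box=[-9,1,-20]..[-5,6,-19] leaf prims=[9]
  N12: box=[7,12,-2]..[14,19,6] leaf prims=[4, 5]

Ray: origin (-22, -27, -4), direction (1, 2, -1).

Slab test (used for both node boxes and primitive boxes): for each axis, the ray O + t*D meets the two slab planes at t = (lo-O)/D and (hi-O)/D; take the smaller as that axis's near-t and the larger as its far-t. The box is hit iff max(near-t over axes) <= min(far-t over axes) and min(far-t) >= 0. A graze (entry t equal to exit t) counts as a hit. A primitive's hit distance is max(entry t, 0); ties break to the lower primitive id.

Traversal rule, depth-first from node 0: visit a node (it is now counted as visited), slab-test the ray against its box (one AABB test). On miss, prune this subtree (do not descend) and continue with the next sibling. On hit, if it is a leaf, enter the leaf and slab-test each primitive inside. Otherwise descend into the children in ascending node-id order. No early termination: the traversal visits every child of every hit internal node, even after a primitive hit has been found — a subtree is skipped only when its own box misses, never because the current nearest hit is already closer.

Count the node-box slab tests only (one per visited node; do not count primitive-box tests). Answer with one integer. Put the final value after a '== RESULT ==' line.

Walk:
N0 x:[9,42] y:[7/2,24] z:[-14,16] -> hit [9,16], descend [7, 10]
  N7 x:[13,36] y:[14,24] z:[-14,16] -> hit [14,16], descend [2, 11]
    N2 x:[21,36] y:[35/2,24] z:[-14,-2] -> miss, prune
    N11 x:[13,17] y:[14,33/2] z:[15,16] -> hit [15,16] leaf, test {P9@t=15}
  N10 x:[9,42] y:[7/2,21/2] z:[-13,16] -> hit [9,21/2], descend [3, 5]
    N3 x:[38,42] y:[7/2,8] z:[-10,14] -> miss, prune
    N5 x:[9,21] y:[7/2,21/2] z:[-13,16] -> hit [9,21/2], descend [6, 8]
      N6 x:[9,12] y:[7/2,7] z:[-13,3] -> miss, prune
      N8 x:[12,21] y:[7,21/2] z:[-4,16] -> miss, prune

Visited [0, 7, 2, 11, 10, 3, 5, 6, 8]. Tests: 9 box, 1 leaf. Nearest: P9.

== RESULT ==
9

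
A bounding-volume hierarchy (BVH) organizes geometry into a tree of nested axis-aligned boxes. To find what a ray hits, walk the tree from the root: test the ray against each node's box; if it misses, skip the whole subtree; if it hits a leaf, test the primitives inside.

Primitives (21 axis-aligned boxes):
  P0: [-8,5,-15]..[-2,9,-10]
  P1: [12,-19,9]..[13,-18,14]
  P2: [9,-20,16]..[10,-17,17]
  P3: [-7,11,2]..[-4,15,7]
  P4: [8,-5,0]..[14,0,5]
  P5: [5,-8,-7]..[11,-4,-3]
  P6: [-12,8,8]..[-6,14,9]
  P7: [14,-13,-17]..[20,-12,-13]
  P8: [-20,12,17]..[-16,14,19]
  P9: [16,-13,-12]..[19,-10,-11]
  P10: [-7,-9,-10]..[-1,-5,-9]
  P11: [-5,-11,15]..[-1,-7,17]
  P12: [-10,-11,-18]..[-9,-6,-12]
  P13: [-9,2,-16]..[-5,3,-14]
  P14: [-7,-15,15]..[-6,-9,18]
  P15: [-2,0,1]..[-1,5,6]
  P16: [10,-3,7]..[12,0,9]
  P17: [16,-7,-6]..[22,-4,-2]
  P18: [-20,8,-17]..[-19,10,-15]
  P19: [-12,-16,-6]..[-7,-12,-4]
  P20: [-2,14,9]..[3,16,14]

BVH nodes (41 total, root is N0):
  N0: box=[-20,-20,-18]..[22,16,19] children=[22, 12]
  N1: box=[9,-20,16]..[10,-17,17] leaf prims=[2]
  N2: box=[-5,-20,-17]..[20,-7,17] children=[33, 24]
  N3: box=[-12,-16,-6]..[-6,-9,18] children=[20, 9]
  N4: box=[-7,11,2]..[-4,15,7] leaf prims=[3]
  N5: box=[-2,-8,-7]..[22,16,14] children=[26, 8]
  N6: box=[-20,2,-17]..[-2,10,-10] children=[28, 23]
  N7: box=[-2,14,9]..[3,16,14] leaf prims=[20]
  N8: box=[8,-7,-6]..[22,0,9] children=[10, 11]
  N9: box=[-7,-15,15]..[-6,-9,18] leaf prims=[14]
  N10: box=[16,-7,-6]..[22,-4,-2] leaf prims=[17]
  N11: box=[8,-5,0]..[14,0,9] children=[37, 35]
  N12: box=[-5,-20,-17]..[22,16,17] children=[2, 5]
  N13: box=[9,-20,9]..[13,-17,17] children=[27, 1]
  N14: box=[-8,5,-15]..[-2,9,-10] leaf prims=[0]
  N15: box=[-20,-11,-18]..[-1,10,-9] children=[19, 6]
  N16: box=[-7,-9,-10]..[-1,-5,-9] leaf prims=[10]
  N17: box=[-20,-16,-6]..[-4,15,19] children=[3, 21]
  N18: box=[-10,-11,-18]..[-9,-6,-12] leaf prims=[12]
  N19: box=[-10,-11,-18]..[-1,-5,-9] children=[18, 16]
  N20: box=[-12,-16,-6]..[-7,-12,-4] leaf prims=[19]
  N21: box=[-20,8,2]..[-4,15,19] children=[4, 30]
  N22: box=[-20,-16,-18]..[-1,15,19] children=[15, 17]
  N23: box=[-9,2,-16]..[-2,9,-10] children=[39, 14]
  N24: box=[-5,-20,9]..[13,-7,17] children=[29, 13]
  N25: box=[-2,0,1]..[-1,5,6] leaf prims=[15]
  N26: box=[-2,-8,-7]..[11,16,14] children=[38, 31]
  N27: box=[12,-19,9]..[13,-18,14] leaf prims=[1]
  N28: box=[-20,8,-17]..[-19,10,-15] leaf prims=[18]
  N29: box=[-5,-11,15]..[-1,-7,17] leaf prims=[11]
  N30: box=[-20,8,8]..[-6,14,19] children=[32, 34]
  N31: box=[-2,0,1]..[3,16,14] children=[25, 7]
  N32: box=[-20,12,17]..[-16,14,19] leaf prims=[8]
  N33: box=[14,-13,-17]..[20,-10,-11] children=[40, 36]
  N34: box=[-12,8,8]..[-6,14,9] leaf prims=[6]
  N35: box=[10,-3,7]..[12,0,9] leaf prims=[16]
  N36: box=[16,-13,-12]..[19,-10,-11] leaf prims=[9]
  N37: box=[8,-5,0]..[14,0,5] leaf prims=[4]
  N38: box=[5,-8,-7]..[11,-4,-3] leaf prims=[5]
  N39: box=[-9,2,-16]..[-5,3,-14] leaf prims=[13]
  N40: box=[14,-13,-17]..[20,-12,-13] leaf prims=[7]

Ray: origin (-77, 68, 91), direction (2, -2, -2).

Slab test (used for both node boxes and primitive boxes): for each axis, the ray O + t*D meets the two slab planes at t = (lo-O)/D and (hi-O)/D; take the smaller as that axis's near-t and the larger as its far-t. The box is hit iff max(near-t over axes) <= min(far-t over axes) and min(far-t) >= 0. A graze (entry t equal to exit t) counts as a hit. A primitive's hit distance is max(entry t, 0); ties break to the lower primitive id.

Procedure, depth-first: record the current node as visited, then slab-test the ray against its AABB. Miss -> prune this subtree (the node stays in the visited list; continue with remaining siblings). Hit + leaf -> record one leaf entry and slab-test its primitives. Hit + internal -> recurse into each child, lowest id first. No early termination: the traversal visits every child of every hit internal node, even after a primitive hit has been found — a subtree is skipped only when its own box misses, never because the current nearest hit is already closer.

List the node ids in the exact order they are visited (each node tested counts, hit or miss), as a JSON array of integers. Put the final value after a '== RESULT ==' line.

Traverse from the root:
N0 x:[57/2,99/2] y:[26,44] z:[36,109/2] -> hit [36,44], descend [12, 22]
  N12 x:[36,99/2] y:[26,44] z:[37,54] -> hit [37,44], descend [2, 5]
    N2 x:[36,97/2] y:[75/2,44] z:[37,54] -> hit [75/2,44], descend [24, 33]
      N24 x:[36,45] y:[75/2,44] z:[37,41] -> hit [75/2,41], descend [13, 29]
        N13 x:[43,45] y:[85/2,44] z:[37,41] -> miss, prune
        N29 x:[36,38] y:[75/2,79/2] z:[37,38] -> hit [75/2,38] leaf, test {P11@t=75/2}
      N33 x:[91/2,97/2] y:[39,81/2] z:[51,54] -> miss, prune
    N5 x:[75/2,99/2] y:[26,38] z:[77/2,49] -> miss, prune
  N22 x:[57/2,38] y:[53/2,42] z:[36,109/2] -> hit [36,38], descend [15, 17]
    N15 x:[57/2,38] y:[29,79/2] z:[50,109/2] -> miss, prune
    N17 x:[57/2,73/2] y:[53/2,42] z:[36,97/2] -> hit [36,73/2], descend [3, 21]
      N3 x:[65/2,71/2] y:[77/2,42] z:[73/2,97/2] -> miss, prune
      N21 x:[57/2,73/2] y:[53/2,30] z:[36,89/2] -> miss, prune

Summary -> nodes [0, 12, 2, 24, 13, 29, 33, 5, 22, 15, 17, 3, 21]; box-tests=13; leaf-entries=1; first=P11

== RESULT ==
[0, 12, 2, 24, 13, 29, 33, 5, 22, 15, 17, 3, 21]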